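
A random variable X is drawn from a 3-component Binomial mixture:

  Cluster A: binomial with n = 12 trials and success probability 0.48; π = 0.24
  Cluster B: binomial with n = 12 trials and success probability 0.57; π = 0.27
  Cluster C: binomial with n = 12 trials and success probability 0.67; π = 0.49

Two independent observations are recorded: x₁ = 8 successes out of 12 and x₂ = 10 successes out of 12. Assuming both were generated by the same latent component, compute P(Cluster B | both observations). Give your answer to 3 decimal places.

P(component k | x) = π_k·f_k(x) / marginal(x), where marginal(x) = Σ_j π_j·f_j(x).
Since both observations come from the same component, the likelihood for component k is f_k(x₁)·f_k(x₂).
  f_A = [C(12,8)·0.48^8·0.52^4 = 495·0.00281793·0.0731162 = 0.101988] × [0.0115868] = 0.00118171
  f_B = [C(12,8)·0.57^8·0.43^4 = 495·0.0111429·0.034188 = 0.188572] × [0.0441804] = 0.00833119
  f_C = [C(12,8)·0.67^8·0.33^4 = 495·0.0406068·0.0118592 = 0.238374] × [0.131015] = 0.0312305
Prior × likelihood for each component:
  π_A·f_A = 0.24 × 0.00118171 = 0.000283611
  π_B·f_B = 0.27 × 0.00833119 = 0.00224942
  π_C·f_C = 0.49 × 0.0312305 = 0.015303
Evidence: 0.000283611 + 0.00224942 + 0.015303 = 0.017836
So the posterior for Cluster B is 0.00224942 / 0.017836 ≈ 0.126.

0.126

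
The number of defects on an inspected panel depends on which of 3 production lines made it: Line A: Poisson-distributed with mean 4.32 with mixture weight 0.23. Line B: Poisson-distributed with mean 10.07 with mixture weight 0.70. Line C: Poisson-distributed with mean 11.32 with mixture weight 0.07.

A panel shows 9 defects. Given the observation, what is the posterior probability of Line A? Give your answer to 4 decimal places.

0.0448

Posterior ∝ prior × likelihood, so P(k | x) ∝ w_k f_k(x); normalise over all components.
Component likelihoods at x = 9 defects:
  L_A = e^(−4.32)·4.32^9/9! = 0.0192061
  L_B = e^(−10.07)·10.07^9/9! = 0.12421
  L_C = e^(−11.32)·11.32^9/9! = 0.10201
Multiply by the mixture weights:
  w_A·L_A = 0.23 × 0.0192061 = 0.0044174
  w_B·L_B = 0.70 × 0.12421 = 0.086947
  w_C·L_C = 0.07 × 0.10201 = 0.00714068
Normaliser: 0.0044174 + 0.086947 + 0.00714068 = 0.0985051
So the posterior for Line A is 0.0044174 / 0.0985051 ≈ 0.0448.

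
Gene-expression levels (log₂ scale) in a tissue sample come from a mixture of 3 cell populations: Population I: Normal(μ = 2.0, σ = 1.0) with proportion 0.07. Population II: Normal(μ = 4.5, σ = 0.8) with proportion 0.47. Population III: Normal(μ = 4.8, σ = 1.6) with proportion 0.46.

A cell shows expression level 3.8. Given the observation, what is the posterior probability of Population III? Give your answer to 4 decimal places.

0.3633

Posterior ∝ prior × likelihood, so P(k | x) ∝ w_k f_k(x); normalise over all components.
Normal densities:
  L_I = 0.0789502
  L_II = 0.340069
  L_III = 0.205101
Weight by the priors:
  w_I·L_I = 0.07 × 0.0789502 = 0.00552651
  w_II·L_II = 0.47 × 0.340069 = 0.159832
  w_III·L_III = 0.46 × 0.205101 = 0.0943463
Sum: 0.00552651 + 0.159832 + 0.0943463 = 0.259705
Responsibility of Population III: 0.0943463 / 0.259705 ≈ 0.3633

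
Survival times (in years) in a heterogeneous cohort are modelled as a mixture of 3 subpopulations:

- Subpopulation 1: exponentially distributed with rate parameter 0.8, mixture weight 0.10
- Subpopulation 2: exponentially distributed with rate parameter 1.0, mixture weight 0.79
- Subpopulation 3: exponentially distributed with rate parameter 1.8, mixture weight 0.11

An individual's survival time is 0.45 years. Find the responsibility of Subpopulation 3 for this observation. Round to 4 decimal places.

0.1360

P(component k | x) = π_k·f_k(x) / marginal(x), where marginal(x) = Σ_j π_j·f_j(x).
Evaluate each component's likelihood at the observed value:
  f_1 = 0.558141
  f_2 = 0.637628
  f_3 = 0.800745
Weight by the priors:
  π_1·f_1 = 0.10 × 0.558141 = 0.0558141
  π_2·f_2 = 0.79 × 0.637628 = 0.503726
  π_3·f_3 = 0.11 × 0.800745 = 0.0880819
Marginal: 0.0558141 + 0.503726 + 0.0880819 = 0.647622
Responsibility of Subpopulation 3: 0.0880819 / 0.647622 ≈ 0.1360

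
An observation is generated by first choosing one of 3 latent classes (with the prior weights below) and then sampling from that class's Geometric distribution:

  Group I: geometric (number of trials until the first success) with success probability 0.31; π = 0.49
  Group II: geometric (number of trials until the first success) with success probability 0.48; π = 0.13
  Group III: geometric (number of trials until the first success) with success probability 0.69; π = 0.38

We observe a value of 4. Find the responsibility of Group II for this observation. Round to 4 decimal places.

Apply Bayes' rule: the posterior for each component is proportional to its prior times its likelihood at x.
Component likelihoods at x = 4:
  L_I = 0.31·(1−0.31)^3 = 0.31·0.328509 = 0.101838
  L_II = 0.48·(1−0.48)^3 = 0.48·0.140608 = 0.0674918
  L_III = 0.69·(1−0.69)^3 = 0.69·0.029791 = 0.0205558
Unnormalised posteriors:
  P(Z=I)·L_I = 0.49 × 0.101838 = 0.0499005
  P(Z=II)·L_II = 0.13 × 0.0674918 = 0.00877394
  P(Z=III)·L_III = 0.38 × 0.0205558 = 0.0078112
Normaliser: 0.0499005 + 0.00877394 + 0.0078112 = 0.0664857
P(Group II | x) = 0.00877394 / 0.0664857 ≈ 0.1320

0.1320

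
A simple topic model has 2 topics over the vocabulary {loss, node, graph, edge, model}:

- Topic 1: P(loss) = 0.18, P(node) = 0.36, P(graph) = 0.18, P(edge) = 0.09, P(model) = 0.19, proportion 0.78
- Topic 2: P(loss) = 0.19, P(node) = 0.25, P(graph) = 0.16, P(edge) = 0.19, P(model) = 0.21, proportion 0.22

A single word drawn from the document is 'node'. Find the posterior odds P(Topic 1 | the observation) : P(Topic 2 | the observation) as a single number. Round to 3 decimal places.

The posterior odds equal the prior odds times the likelihood ratio: (w_i/w_j)·(f_i(x)/f_j(x)).
Component likelihoods at x = 'node':
  L_1 = P(node | comp) = 0.36
  L_2 = P(node | comp) = 0.25
Odds = (0.78/0.22) × (0.36/0.25) = 3.54545 × 1.44 ≈ 5.105

5.105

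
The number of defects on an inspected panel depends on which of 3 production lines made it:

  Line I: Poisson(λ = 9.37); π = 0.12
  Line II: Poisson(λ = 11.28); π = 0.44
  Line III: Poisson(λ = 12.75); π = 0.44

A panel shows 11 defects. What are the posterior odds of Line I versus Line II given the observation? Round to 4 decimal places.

0.2393

The posterior odds equal the prior odds times the likelihood ratio: (w_i/w_j)·(f_i(x)/f_j(x)).
Evaluate each component's likelihood at the observed value:
  p_I = e^(−9.37)·9.37^11/11! = 0.104386
  p_II = e^(−11.28)·11.28^11/11! = 0.11896
  p_III = e^(−12.75)·12.75^11/11! = 0.105245
0.0125263 / 0.0523426 ≈ 0.2393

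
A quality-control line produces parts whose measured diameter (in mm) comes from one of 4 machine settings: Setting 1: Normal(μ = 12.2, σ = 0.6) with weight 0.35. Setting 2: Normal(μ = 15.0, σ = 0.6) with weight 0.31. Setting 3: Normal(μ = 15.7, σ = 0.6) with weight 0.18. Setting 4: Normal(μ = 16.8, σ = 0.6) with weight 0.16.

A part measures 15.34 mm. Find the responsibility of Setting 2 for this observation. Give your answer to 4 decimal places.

Apply Bayes' rule: the posterior for each component is proportional to its prior times its likelihood at x.
Evaluate each component's likelihood at the observed value:
  L_1 = (1/(0.6·√(2π)))·exp(−(15.34−12.2)²/(2·0.6²)) = 0.664904·exp(-13.69389) = 7.50894e-07
  L_2 = (1/(0.6·√(2π)))·exp(−(15.34−15.0)²/(2·0.6²)) = 0.664904·exp(-0.16056) = 0.566279
  L_3 = (1/(0.6·√(2π)))·exp(−(15.34−15.7)²/(2·0.6²)) = 0.664904·exp(-0.18000) = 0.555374
  L_4 = (1/(0.6·√(2π)))·exp(−(15.34−16.8)²/(2·0.6²)) = 0.664904·exp(-2.96056) = 0.0344355
Multiply by the mixture weights:
  π_1·L_1 = 0.35 × 7.50894e-07 = 2.62813e-07
  π_2·L_2 = 0.31 × 0.566279 = 0.175546
  π_3·L_3 = 0.18 × 0.555374 = 0.0999674
  π_4·L_4 = 0.16 × 0.0344355 = 0.00550967
Evidence: 2.62813e-07 + 0.175546 + 0.0999674 + 0.00550967 = 0.281024
So the posterior for Setting 2 is 0.175546 / 0.281024 ≈ 0.6247.

0.6247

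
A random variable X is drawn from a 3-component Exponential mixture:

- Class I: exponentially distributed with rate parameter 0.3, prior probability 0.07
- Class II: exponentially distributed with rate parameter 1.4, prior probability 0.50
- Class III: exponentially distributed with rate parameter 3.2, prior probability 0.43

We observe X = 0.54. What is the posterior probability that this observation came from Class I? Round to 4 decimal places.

P(component k | x) = P(Z=k)·f_k(x) / marginal(x), where marginal(x) = Σ_j P(Z=j)·f_j(x).
Exponential densities:
  f_I = 0.255132
  f_II = 0.657357
  f_III = 0.568446
Prior × likelihood for each component:
  P(Z=I)·f_I = 0.07 × 0.255132 = 0.0178593
  P(Z=II)·f_II = 0.50 × 0.657357 = 0.328679
  P(Z=III)·f_III = 0.43 × 0.568446 = 0.244432
Marginal: 0.0178593 + 0.328679 + 0.244432 = 0.59097
So the posterior for Class I is 0.0178593 / 0.59097 ≈ 0.0302.

0.0302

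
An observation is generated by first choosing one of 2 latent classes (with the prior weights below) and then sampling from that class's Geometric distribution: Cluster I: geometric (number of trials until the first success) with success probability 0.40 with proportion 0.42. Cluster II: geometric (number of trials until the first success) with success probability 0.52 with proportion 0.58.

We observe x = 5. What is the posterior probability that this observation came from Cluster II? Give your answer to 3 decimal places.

Posterior ∝ prior × likelihood, so P(k | x) ∝ π_k f_k(x); normalise over all components.
Component likelihoods at x = 5:
  p_I = 0.40·(1−0.40)^4 = 0.40·0.1296 = 0.05184
  p_II = 0.52·(1−0.52)^4 = 0.52·0.0530842 = 0.0276038
Multiply by the mixture weights:
  π_I·p_I = 0.42 × 0.05184 = 0.0217728
  π_II·p_II = 0.58 × 0.0276038 = 0.0160102
Denominator: 0.0217728 + 0.0160102 = 0.037783
P(Cluster II | the observation) = 0.0160102 / 0.037783 ≈ 0.424

0.424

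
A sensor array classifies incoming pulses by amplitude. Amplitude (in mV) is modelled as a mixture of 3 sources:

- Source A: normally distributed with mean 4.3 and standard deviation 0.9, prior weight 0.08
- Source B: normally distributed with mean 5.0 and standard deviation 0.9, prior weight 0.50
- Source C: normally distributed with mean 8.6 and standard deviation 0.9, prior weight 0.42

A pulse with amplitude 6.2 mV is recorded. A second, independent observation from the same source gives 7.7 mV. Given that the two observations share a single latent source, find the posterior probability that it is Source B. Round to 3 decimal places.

The responsibility of component k is π_k f_k(x) divided by Σ_j π_j f_j(x).
Since both observations come from the same component, the likelihood for component k is f_k(x₁)·f_k(x₂).
  f_A = [(1/(0.9·√(2π)))·exp(−(6.2−4.3)²/(2·0.9²)) = 0.443269·exp(-2.22840) = 0.0477406] × [0.000352881] = 1.68467e-05
  f_B = [(1/(0.9·√(2π)))·exp(−(6.2−5.0)²/(2·0.9²)) = 0.443269·exp(-0.88889) = 0.182233] × [0.00492428] = 0.000897368
  f_C = [(1/(0.9·√(2π)))·exp(−(6.2−8.6)²/(2·0.9²)) = 0.443269·exp(-3.55556) = 0.0126622] × [0.268856] = 0.00340431
Prior × likelihood for each component:
  π_A·f_A = 0.08 × 1.68467e-05 = 1.34774e-06
  π_B·f_B = 0.50 × 0.000897368 = 0.000448684
  π_C·f_C = 0.42 × 0.00340431 = 0.00142981
Sum: 1.34774e-06 + 0.000448684 + 0.00142981 = 0.00187984
So the posterior for Source B is 0.000448684 / 0.00187984 ≈ 0.239.

0.239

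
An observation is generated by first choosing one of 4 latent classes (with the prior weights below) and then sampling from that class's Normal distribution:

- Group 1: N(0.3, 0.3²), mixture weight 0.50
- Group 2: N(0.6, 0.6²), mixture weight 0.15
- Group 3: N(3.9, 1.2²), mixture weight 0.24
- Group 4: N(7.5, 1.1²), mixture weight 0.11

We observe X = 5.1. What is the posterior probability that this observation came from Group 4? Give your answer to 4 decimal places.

0.0709

P(component k | x) = P(Z=k)·f_k(x) / marginal(x), where marginal(x) = Σ_j P(Z=j)·f_j(x).
Normal densities:
  f_1 = (1/(0.3·√(2π)))·exp(−(5.1−0.3)²/(2·0.3²)) = 1.329808·exp(-128.00000) = 3.42054e-56
  f_2 = (1/(0.6·√(2π)))·exp(−(5.1−0.6)²/(2·0.6²)) = 0.664904·exp(-28.12500) = 4.0572e-13
  f_3 = (1/(1.2·√(2π)))·exp(−(5.1−3.9)²/(2·1.2²)) = 0.332452·exp(-0.50000) = 0.201642
  f_4 = (1/(1.1·√(2π)))·exp(−(5.1−7.5)²/(2·1.1²)) = 0.362675·exp(-2.38017) = 0.0335602
Weight by the priors:
  P(Z=1)·f_1 = 0.50 × 3.42054e-56 = 1.71027e-56
  P(Z=2)·f_2 = 0.15 × 4.0572e-13 = 6.0858e-14
  P(Z=3)·f_3 = 0.24 × 0.201642 = 0.0483941
  P(Z=4)·f_4 = 0.11 × 0.0335602 = 0.00369162
Denominator: 1.71027e-56 + 6.0858e-14 + 0.0483941 + 0.00369162 = 0.0520858
P(Group 4 | x) ≈ 0.0709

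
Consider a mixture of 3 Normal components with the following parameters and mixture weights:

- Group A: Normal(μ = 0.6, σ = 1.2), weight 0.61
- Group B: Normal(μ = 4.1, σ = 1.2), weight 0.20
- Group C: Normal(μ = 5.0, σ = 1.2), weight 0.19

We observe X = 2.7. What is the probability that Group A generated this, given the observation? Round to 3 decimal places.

By Bayes' theorem, P(k | x) = P(Z=k) f_k(x) / Σ_j P(Z=j) f_j(x).
Normal densities:
  f_A = (1/(1.2·√(2π)))·exp(−(2.7−0.6)²/(2·1.2²)) = 0.332452·exp(-1.53125) = 0.0718978
  f_B = (1/(1.2·√(2π)))·exp(−(2.7−4.1)²/(2·1.2²)) = 0.332452·exp(-0.68056) = 0.168332
  f_C = (1/(1.2·√(2π)))·exp(−(2.7−5.0)²/(2·1.2²)) = 0.332452·exp(-1.83681) = 0.0529681
Weight by the priors:
  P(Z=A)·f_A = 0.61 × 0.0718978 = 0.0438576
  P(Z=B)·f_B = 0.20 × 0.168332 = 0.0336664
  P(Z=C)·f_C = 0.19 × 0.0529681 = 0.0100639
Sum: 0.0438576 + 0.0336664 + 0.0100639 = 0.087588
P(Group A | the observation) ≈ 0.501

0.501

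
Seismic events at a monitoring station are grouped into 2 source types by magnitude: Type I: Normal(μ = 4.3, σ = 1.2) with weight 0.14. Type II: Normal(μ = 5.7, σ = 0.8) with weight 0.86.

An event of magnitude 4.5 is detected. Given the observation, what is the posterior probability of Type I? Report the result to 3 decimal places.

0.248

By Bayes' theorem, P(k | x) = π_k f_k(x) / Σ_j π_j f_j(x).
Evaluate each component's likelihood at the observed value:
  f_I = 0.327866
  f_II = 0.161897
Unnormalised posteriors:
  π_I·f_I = 0.14 × 0.327866 = 0.0459013
  π_II·f_II = 0.86 × 0.161897 = 0.139231
Sum: 0.0459013 + 0.139231 = 0.185133
Responsibility of Type I: 0.0459013 / 0.185133 ≈ 0.248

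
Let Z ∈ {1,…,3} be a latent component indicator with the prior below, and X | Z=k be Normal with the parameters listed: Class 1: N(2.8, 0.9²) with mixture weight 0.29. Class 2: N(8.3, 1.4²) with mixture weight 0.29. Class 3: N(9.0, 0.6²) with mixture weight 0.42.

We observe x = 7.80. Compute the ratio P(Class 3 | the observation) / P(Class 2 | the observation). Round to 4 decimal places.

Only the two components matter; the odds are (π_i f_i(x)) / (π_j f_j(x)).
Component likelihoods at x = 7.80:
  f_1 = 8.80222e-08
  f_2 = 0.267353
  f_3 = 0.0899849
Odds = (0.42/0.29) × (0.0899849/0.267353) = 1.44828 × 0.336578 ≈ 0.4875

0.4875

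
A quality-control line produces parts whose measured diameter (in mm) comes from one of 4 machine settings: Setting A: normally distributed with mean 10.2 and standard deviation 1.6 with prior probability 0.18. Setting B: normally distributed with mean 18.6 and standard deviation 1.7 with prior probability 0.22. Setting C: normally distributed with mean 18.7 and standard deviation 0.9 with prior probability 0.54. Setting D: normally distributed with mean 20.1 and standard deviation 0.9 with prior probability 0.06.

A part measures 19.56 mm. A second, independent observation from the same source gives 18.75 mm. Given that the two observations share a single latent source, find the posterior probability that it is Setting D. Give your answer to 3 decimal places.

By Bayes' theorem, P(k | x) = π_k f_k(x) / Σ_j π_j f_j(x).
Since both observations come from the same component, the likelihood for component k is f_k(x₁)·f_k(x₂).
  L_A = [(1/(1.6·√(2π)))·exp(−(19.56−10.2)²/(2·1.6²)) = 0.249339·exp(-17.11125) = 9.23567e-09] × [1.57039e-07] = 1.45036e-15
  L_B = [(1/(1.7·√(2π)))·exp(−(19.56−18.6)²/(2·1.7²)) = 0.234672·exp(-0.15945) = 0.200085] × [0.23376] = 0.0467719
  L_C = [(1/(0.9·√(2π)))·exp(−(19.56−18.7)²/(2·0.9²)) = 0.443269·exp(-0.45654) = 0.280798] × [0.442586] = 0.124277
  L_D = [(1/(0.9·√(2π)))·exp(−(19.56−20.1)²/(2·0.9²)) = 0.443269·exp(-0.18000) = 0.37025] × [0.143908] = 0.053282
Weight by the priors:
  π_A·L_A = 0.18 × 1.45036e-15 = 2.61064e-16
  π_B·L_B = 0.22 × 0.0467719 = 0.0102898
  π_C·L_C = 0.54 × 0.124277 = 0.0671096
  π_D·L_D = 0.06 × 0.053282 = 0.00319692
Marginal: 2.61064e-16 + 0.0102898 + 0.0671096 + 0.00319692 = 0.0805963
P(Setting D | x₁,x₂) = 0.00319692 / 0.0805963 ≈ 0.040

0.040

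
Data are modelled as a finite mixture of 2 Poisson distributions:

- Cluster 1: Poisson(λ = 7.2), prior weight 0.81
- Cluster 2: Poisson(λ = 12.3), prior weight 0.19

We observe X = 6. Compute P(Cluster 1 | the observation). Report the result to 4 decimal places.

0.9657

The responsibility of component k is w_k f_k(x) divided by Σ_j w_j f_j(x).
Component likelihoods at x = 6:
  L_1 = e^(−7.2)·7.2^6/6! = 0.144458
  L_2 = e^(−12.3)·12.3^6/6! = 0.0218915
Prior × likelihood for each component:
  w_1·L_1 = 0.81 × 0.144458 = 0.117011
  w_2·L_2 = 0.19 × 0.0218915 = 0.00415939
Sum: 0.117011 + 0.00415939 = 0.121171
P(Cluster 1 | data) ≈ 0.9657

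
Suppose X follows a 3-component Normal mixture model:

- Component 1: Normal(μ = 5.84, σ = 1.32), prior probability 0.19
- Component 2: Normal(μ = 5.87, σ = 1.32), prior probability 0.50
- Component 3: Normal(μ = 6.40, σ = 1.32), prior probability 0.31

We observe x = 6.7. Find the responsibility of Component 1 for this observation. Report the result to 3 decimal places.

Posterior ∝ prior × likelihood, so P(k | x) ∝ π_k f_k(x); normalise over all components.
Evaluate each component's likelihood at the observed value:
  p_1 = (1/(1.32·√(2π)))·exp(−(6.7−5.84)²/(2·1.32²)) = 0.302229·exp(-0.21224) = 0.244435
  p_2 = (1/(1.32·√(2π)))·exp(−(6.7−5.87)²/(2·1.32²)) = 0.302229·exp(-0.19769) = 0.248017
  p_3 = (1/(1.32·√(2π)))·exp(−(6.7−6.40)²/(2·1.32²)) = 0.302229·exp(-0.02583) = 0.294523
Multiply by the mixture weights:
  π_1·p_1 = 0.19 × 0.244435 = 0.0464426
  π_2·p_2 = 0.50 × 0.248017 = 0.124009
  π_3·p_3 = 0.31 × 0.294523 = 0.0913023
Denominator: 0.0464426 + 0.124009 + 0.0913023 = 0.261753
Responsibility of Component 1: 0.0464426 / 0.261753 ≈ 0.177

0.177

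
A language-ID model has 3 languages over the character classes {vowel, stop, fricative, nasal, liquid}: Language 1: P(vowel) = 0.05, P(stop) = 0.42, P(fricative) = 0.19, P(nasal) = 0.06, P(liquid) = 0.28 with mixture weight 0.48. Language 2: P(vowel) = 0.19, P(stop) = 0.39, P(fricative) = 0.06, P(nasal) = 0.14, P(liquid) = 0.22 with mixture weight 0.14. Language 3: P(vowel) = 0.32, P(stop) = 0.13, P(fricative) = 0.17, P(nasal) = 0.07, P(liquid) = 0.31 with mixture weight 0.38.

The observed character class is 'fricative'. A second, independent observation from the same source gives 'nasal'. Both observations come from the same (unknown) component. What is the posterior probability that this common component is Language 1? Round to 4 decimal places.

0.4899

By Bayes' theorem, P(k | x) = w_k f_k(x) / Σ_j w_j f_j(x).
Since both observations come from the same component, the likelihood for component k is f_k(x₁)·f_k(x₂).
  L_1 = [0.19] × [0.06] = 0.0114
  L_2 = [0.06] × [0.14] = 0.0084
  L_3 = [0.17] × [0.07] = 0.0119
Unnormalised posteriors:
  w_1·L_1 = 0.48 × 0.0114 = 0.005472
  w_2·L_2 = 0.14 × 0.0084 = 0.001176
  w_3·L_3 = 0.38 × 0.0119 = 0.004522
Evidence: 0.005472 + 0.001176 + 0.004522 = 0.01117
P(Language 1 | x₁, x₂) ≈ 0.4899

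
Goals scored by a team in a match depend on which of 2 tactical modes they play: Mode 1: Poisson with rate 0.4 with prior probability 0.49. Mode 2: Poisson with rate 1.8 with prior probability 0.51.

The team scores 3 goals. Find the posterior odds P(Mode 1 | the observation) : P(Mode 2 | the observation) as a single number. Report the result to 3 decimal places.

Only the two components matter; the odds are (π_i f_i(x)) / (π_j f_j(x)).
Component likelihoods at x = 3 goals:
  p_1 = 0.00715008
  p_2 = 0.160671
Posterior odds = (π_1·p_1) / (π_2·p_2) = (0.49·0.00715008) / (0.51·0.160671) = 0.00350354 / 0.081942 ≈ 0.043

0.043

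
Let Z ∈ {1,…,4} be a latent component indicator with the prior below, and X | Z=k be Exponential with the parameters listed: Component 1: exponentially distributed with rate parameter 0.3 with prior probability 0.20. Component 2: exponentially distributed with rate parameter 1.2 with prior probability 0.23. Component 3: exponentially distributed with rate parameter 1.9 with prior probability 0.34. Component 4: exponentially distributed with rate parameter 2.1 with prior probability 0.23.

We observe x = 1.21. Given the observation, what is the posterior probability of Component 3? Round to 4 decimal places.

Apply Bayes' rule: the posterior for each component is proportional to its prior times its likelihood at x.
Component likelihoods at x = 1.21:
  p_1 = 0.208676
  p_2 = 0.280922
  p_3 = 0.190682
  p_4 = 0.165454
Prior × likelihood for each component:
  π_1·p_1 = 0.20 × 0.208676 = 0.0417352
  π_2·p_2 = 0.23 × 0.280922 = 0.064612
  π_3·p_3 = 0.34 × 0.190682 = 0.064832
  π_4·p_4 = 0.23 × 0.165454 = 0.0380544
Normaliser: 0.0417352 + 0.064612 + 0.064832 + 0.0380544 = 0.209234
So the posterior for Component 3 is 0.064832 / 0.209234 ≈ 0.3099.

0.3099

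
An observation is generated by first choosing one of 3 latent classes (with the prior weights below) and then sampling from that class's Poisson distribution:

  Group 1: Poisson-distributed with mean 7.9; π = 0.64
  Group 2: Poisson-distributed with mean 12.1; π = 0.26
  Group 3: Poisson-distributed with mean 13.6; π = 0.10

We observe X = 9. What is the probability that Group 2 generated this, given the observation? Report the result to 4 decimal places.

0.2090

Posterior ∝ prior × likelihood, so P(k | x) ∝ π_k f_k(x); normalise over all components.
Component likelihoods at x = 9:
  f_1 = 0.122449
  f_2 = 0.0851809
  f_3 = 0.0544104
Multiply by the mixture weights:
  π_1·f_1 = 0.64 × 0.122449 = 0.0783672
  π_2·f_2 = 0.26 × 0.0851809 = 0.022147
  π_3·f_3 = 0.10 × 0.0544104 = 0.00544104
Sum: 0.0783672 + 0.022147 + 0.00544104 = 0.105955
Responsibility of Group 2: 0.022147 / 0.105955 ≈ 0.2090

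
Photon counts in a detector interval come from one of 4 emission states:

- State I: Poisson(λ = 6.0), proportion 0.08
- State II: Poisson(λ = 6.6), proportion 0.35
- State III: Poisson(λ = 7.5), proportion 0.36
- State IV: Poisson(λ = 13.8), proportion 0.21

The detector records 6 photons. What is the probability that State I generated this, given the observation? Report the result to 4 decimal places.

0.1082

By Bayes' theorem, P(k | x) = π_k f_k(x) / Σ_j π_j f_j(x).
Poisson probabilities:
  L_I = e^(−6.0)·6.0^6/6! = 0.160623
  L_II = e^(−6.6)·6.6^6/6! = 0.156166
  L_III = e^(−7.5)·7.5^6/6! = 0.136718
  L_IV = e^(−13.8)·13.8^6/6! = 0.00974267
Multiply by the mixture weights:
  π_I·L_I = 0.08 × 0.160623 = 0.0128499
  π_II·L_II = 0.35 × 0.156166 = 0.0546582
  π_III·L_III = 0.36 × 0.136718 = 0.0492186
  π_IV·L_IV = 0.21 × 0.00974267 = 0.00204596
Marginal: 0.0128499 + 0.0546582 + 0.0492186 + 0.00204596 = 0.118773
So the posterior for State I is 0.0128499 / 0.118773 ≈ 0.1082.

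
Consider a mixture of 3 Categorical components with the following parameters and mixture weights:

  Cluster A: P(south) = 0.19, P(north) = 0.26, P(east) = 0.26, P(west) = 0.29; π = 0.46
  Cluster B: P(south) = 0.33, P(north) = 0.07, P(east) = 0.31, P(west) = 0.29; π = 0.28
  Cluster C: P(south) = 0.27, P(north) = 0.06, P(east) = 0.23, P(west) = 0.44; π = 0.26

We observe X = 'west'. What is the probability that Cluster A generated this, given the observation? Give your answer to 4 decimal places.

0.4055

The responsibility of component k is w_k f_k(x) divided by Σ_j w_j f_j(x).
Evaluate each component's likelihood at the observed value:
  L_A = P(west | comp) = 0.29
  L_B = P(west | comp) = 0.29
  L_C = P(west | comp) = 0.44
Weight by the priors:
  w_A·L_A = 0.46 × 0.29 = 0.1334
  w_B·L_B = 0.28 × 0.29 = 0.0812
  w_C·L_C = 0.26 × 0.44 = 0.1144
Evidence: 0.1334 + 0.0812 + 0.1144 = 0.329
P(Cluster A | 'west') ≈ 0.4055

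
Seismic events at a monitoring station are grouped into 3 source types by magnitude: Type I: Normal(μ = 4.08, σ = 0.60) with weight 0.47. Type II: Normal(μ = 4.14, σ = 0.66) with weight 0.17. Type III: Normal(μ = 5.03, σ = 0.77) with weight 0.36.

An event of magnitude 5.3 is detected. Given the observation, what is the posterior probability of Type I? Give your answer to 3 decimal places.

P(component k | x) = w_k·f_k(x) / marginal(x), where marginal(x) = Σ_j w_j·f_j(x).
Normal densities:
  f_I = 0.0841348
  f_II = 0.128998
  f_III = 0.487214
Prior × likelihood for each component:
  w_I·f_I = 0.47 × 0.0841348 = 0.0395434
  w_II·f_II = 0.17 × 0.128998 = 0.0219296
  w_III·f_III = 0.36 × 0.487214 = 0.175397
Marginal: 0.0395434 + 0.0219296 + 0.175397 = 0.23687
P(Type I | data) = 0.0395434 / 0.23687 ≈ 0.167

0.167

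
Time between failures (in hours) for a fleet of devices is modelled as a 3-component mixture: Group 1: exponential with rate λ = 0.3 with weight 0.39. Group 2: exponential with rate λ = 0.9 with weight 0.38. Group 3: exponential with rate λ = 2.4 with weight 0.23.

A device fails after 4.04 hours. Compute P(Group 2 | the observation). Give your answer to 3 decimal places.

0.205

By Bayes' theorem, P(k | x) = w_k f_k(x) / Σ_j w_j f_j(x).
Component likelihoods at x = 4.04 hours:
  p_1 = 0.0892804
  p_2 = 0.0237218
  p_3 = 0.00014767
Multiply by the mixture weights:
  w_1·p_1 = 0.39 × 0.0892804 = 0.0348194
  w_2·p_2 = 0.38 × 0.0237218 = 0.00901429
  w_3·p_3 = 0.23 × 0.00014767 = 3.39641e-05
Normaliser: 0.0348194 + 0.00901429 + 3.39641e-05 = 0.0438676
P(Group 2 | x) ≈ 0.205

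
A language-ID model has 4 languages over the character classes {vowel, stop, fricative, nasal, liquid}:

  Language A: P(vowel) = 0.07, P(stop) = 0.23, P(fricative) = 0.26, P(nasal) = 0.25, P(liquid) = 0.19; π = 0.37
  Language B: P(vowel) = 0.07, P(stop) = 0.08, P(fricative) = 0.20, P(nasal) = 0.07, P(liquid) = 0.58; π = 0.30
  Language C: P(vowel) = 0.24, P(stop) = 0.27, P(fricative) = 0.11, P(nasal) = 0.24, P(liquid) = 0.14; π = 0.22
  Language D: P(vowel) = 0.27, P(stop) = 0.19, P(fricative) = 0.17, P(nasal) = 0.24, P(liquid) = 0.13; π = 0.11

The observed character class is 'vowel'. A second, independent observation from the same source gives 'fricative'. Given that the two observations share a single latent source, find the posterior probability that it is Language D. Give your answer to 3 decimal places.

0.232

The responsibility of component k is P(Z=k) f_k(x) divided by Σ_j P(Z=j) f_j(x).
Since both observations come from the same component, the likelihood for component k is f_k(x₁)·f_k(x₂).
  f_A = [P(vowel | comp) = 0.07] × [0.26] = 0.0182
  f_B = [P(vowel | comp) = 0.07] × [0.2] = 0.014
  f_C = [P(vowel | comp) = 0.24] × [0.11] = 0.0264
  f_D = [P(vowel | comp) = 0.27] × [0.17] = 0.0459
Multiply by the mixture weights:
  P(Z=A)·f_A = 0.37 × 0.0182 = 0.006734
  P(Z=B)·f_B = 0.30 × 0.014 = 0.0042
  P(Z=C)·f_C = 0.22 × 0.0264 = 0.005808
  P(Z=D)·f_D = 0.11 × 0.0459 = 0.005049
Evidence: 0.006734 + 0.0042 + 0.005808 + 0.005049 = 0.021791
Responsibility of Language D: 0.005049 / 0.021791 ≈ 0.232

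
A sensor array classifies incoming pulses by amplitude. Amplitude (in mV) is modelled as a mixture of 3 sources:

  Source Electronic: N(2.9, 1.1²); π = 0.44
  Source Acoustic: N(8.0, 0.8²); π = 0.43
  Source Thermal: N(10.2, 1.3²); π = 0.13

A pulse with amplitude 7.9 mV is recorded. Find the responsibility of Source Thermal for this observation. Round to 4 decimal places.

0.0377

Posterior ∝ prior × likelihood, so P(k | x) ∝ π_k f_k(x); normalise over all components.
Normal densities:
  p_Electronic = 1.18305e-05
  p_Acoustic = 0.494797
  p_Thermal = 0.064159
Prior × likelihood for each component:
  π_Electronic·p_Electronic = 0.44 × 1.18305e-05 = 5.20543e-06
  π_Acoustic·p_Acoustic = 0.43 × 0.494797 = 0.212763
  π_Thermal·p_Thermal = 0.13 × 0.064159 = 0.00834066
Denominator: 5.20543e-06 + 0.212763 + 0.00834066 = 0.221109
Responsibility of Source Thermal: 0.00834066 / 0.221109 ≈ 0.0377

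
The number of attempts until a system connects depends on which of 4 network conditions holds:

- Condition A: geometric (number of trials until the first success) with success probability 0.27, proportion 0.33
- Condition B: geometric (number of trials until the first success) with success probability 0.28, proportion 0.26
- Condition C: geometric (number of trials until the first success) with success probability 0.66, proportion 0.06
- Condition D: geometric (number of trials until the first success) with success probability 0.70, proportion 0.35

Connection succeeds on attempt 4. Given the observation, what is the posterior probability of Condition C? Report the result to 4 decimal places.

Posterior ∝ prior × likelihood, so P(k | x) ∝ π_k f_k(x); normalise over all components.
Evaluate each component's likelihood at the observed value:
  p_A = 0.105035
  p_B = 0.104509
  p_C = 0.0259406
  p_D = 0.0189
Multiply by the mixture weights:
  π_A·p_A = 0.33 × 0.105035 = 0.0346614
  π_B·p_B = 0.26 × 0.104509 = 0.0271725
  π_C·p_C = 0.06 × 0.0259406 = 0.00155644
  π_D·p_D = 0.35 × 0.0189 = 0.006615
Denominator: 0.0346614 + 0.0271725 + 0.00155644 + 0.006615 = 0.0700053
P(Condition C | 4) ≈ 0.0222

0.0222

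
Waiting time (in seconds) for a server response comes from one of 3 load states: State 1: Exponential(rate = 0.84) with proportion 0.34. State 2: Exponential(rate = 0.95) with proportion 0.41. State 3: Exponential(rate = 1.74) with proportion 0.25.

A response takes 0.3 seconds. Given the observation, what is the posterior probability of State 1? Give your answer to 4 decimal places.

Posterior ∝ prior × likelihood, so P(k | x) ∝ π_k f_k(x); normalise over all components.
Component likelihoods at x = 0.3 seconds:
  L_1 = 0.84·e^(−0.84·0.3) = 0.84·e^(−0.2520) = 0.652886
  L_2 = 0.95·e^(−0.95·0.3) = 0.95·e^(−0.2850) = 0.714414
  L_3 = 1.74·e^(−1.74·0.3) = 1.74·e^(−0.5220) = 1.0324
Multiply by the mixture weights:
  π_1·L_1 = 0.34 × 0.652886 = 0.221981
  π_2·L_2 = 0.41 × 0.714414 = 0.29291
  π_3·L_3 = 0.25 × 1.0324 = 0.2581
Evidence: 0.221981 + 0.29291 + 0.2581 = 0.77299
P(State 1 | x) = 0.221981 / 0.77299 ≈ 0.2872

0.2872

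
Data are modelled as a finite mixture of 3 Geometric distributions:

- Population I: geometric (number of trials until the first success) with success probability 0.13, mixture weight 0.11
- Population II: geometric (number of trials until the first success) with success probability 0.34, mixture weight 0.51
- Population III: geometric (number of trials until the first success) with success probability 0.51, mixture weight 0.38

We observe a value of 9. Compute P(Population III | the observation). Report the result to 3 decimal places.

0.056

Posterior ∝ prior × likelihood, so P(k | x) ∝ w_k f_k(x); normalise over all components.
Geometric probabilities:
  L_I = 0.13·(1−0.13)^8 = 0.13·0.328212 = 0.0426675
  L_II = 0.34·(1−0.34)^8 = 0.34·0.0360041 = 0.0122414
  L_III = 0.51·(1−0.51)^8 = 0.51·0.00332329 = 0.00169488
Prior × likelihood for each component:
  w_I·L_I = 0.11 × 0.0426675 = 0.00469343
  w_II·L_II = 0.51 × 0.0122414 = 0.0062431
  w_III·L_III = 0.38 × 0.00169488 = 0.000644054
Evidence: 0.00469343 + 0.0062431 + 0.000644054 = 0.0115806
So the posterior for Population III is 0.000644054 / 0.0115806 ≈ 0.056.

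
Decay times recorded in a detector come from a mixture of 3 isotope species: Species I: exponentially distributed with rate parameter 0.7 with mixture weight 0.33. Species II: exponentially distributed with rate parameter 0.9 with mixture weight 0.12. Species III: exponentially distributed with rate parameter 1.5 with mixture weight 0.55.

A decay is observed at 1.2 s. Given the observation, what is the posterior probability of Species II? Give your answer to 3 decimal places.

Apply Bayes' rule: the posterior for each component is proportional to its prior times its likelihood at x.
Exponential densities:
  f_I = 0.302197
  f_II = 0.305636
  f_III = 0.247948
Unnormalised posteriors:
  P(Z=I)·f_I = 0.33 × 0.302197 = 0.0997251
  P(Z=II)·f_II = 0.12 × 0.305636 = 0.0366763
  P(Z=III)·f_III = 0.55 × 0.247948 = 0.136372
Sum: 0.0997251 + 0.0366763 + 0.136372 = 0.272773
Responsibility of Species II: 0.0366763 / 0.272773 ≈ 0.134

0.134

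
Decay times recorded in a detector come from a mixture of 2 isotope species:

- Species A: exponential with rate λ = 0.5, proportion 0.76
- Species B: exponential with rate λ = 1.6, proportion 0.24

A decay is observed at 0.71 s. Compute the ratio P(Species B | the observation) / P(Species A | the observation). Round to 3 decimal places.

The posterior odds equal the prior odds times the likelihood ratio: (w_i/w_j)·(f_i(x)/f_j(x)).
Evaluate each component's likelihood at the observed value:
  f_A = 0.350587
  f_B = 0.513761
Odds = (0.24/0.76) × (0.513761/0.350587) = 0.315789 × 1.46543 ≈ 0.463

0.463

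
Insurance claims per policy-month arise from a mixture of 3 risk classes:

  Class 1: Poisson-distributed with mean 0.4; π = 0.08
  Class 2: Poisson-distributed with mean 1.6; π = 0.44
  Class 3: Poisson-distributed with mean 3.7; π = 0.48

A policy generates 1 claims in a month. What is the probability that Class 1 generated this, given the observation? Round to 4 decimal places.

P(component k | x) = π_k·f_k(x) / marginal(x), where marginal(x) = Σ_j π_j·f_j(x).
Component likelihoods at x = 1 claims:
  L_1 = 0.268128
  L_2 = 0.323034
  L_3 = 0.091477
Weight by the priors:
  π_1·L_1 = 0.08 × 0.268128 = 0.0214502
  π_2·L_2 = 0.44 × 0.323034 = 0.142135
  π_3·L_3 = 0.48 × 0.091477 = 0.043909
Normaliser: 0.0214502 + 0.142135 + 0.043909 = 0.207494
So the posterior for Class 1 is 0.0214502 / 0.207494 ≈ 0.1034.

0.1034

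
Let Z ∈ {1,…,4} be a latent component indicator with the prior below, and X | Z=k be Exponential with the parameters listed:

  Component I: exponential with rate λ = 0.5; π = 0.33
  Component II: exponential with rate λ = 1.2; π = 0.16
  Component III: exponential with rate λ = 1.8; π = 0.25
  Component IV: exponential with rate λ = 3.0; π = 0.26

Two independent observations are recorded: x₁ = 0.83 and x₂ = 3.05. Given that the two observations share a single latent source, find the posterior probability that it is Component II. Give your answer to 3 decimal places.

0.148

Posterior ∝ prior × likelihood, so P(k | x) ∝ π_k f_k(x); normalise over all components.
Since both observations come from the same component, the likelihood for component k is f_k(x₁)·f_k(x₂).
  L_I = [0.33017] × [0.108811] = 0.035926
  L_II = [0.443225] × [0.030879] = 0.0136863
  L_III = [0.404051] × [0.00743012] = 0.00300215
  L_IV = [0.24873] × [0.000318659] = 7.92601e-05
Weight by the priors:
  π_I·L_I = 0.33 × 0.035926 = 0.0118556
  π_II·L_II = 0.16 × 0.0136863 = 0.00218981
  π_III·L_III = 0.25 × 0.00300215 = 0.000750537
  π_IV·L_IV = 0.26 × 7.92601e-05 = 2.06076e-05
Marginal: 0.0118556 + 0.00218981 + 0.000750537 + 2.06076e-05 = 0.0148165
P(Component II | data) = 0.00218981 / 0.0148165 ≈ 0.148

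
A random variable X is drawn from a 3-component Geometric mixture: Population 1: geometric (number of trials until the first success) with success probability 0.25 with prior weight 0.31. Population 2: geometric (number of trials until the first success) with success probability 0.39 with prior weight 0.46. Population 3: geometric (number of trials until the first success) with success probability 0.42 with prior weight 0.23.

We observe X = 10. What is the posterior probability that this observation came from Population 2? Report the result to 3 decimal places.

P(component k | x) = w_k·f_k(x) / marginal(x), where marginal(x) = Σ_j w_j·f_j(x).
Geometric probabilities:
  f_1 = 0.25·(1−0.25)^9 = 0.25·0.0750847 = 0.0187712
  f_2 = 0.39·(1−0.39)^9 = 0.39·0.0116941 = 0.00456072
  f_3 = 0.42·(1−0.42)^9 = 0.42·0.00742766 = 0.00311962
Weight by the priors:
  w_1·f_1 = 0.31 × 0.0187712 = 0.00581906
  w_2·f_2 = 0.46 × 0.00456072 = 0.00209793
  w_3·f_3 = 0.23 × 0.00311962 = 0.000717512
Evidence: 0.00581906 + 0.00209793 + 0.000717512 = 0.0086345
P(Population 2 | x) ≈ 0.243

0.243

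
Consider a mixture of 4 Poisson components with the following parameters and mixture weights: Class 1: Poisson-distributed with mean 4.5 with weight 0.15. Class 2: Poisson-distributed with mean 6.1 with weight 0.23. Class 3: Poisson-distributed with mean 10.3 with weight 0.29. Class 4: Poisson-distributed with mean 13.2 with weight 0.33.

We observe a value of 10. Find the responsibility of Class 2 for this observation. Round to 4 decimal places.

0.1355

By Bayes' theorem, P(k | x) = w_k f_k(x) / Σ_j w_j f_j(x).
Poisson probabilities:
  f_1 = 0.0104241
  f_2 = 0.0440899
  f_3 = 0.124559
  f_4 = 0.081901
Unnormalised posteriors:
  w_1·f_1 = 0.15 × 0.0104241 = 0.00156361
  w_2·f_2 = 0.23 × 0.0440899 = 0.0101407
  w_3·f_3 = 0.29 × 0.124559 = 0.0361222
  w_4·f_4 = 0.33 × 0.081901 = 0.0270273
Marginal: 0.00156361 + 0.0101407 + 0.0361222 + 0.0270273 = 0.0748538
P(Class 2 | 10) = 0.0101407 / 0.0748538 ≈ 0.1355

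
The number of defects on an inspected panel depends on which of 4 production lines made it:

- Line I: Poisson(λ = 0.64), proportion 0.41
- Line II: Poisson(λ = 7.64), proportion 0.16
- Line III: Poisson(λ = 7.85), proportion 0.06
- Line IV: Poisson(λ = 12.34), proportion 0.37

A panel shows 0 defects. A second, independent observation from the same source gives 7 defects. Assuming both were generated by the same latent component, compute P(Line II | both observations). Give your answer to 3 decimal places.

0.718

Apply Bayes' rule: the posterior for each component is proportional to its prior times its likelihood at x.
Since both observations come from the same component, the likelihood for component k is f_k(x₁)·f_k(x₂).
  f_I = [0.527292] × [4.6013e-06] = 2.42623e-06
  f_II = [0.000480828] × [0.144948] = 6.96953e-05
  f_III = [0.000389752] × [0.142051] = 5.53648e-05
  f_IV = [4.37327e-06] × [0.0378078] = 1.65344e-07
Weight by the priors:
  π_I·f_I = 0.41 × 2.42623e-06 = 9.94755e-07
  π_II·f_II = 0.16 × 6.96953e-05 = 1.11512e-05
  π_III·f_III = 0.06 × 5.53648e-05 = 3.32189e-06
  π_IV·f_IV = 0.37 × 1.65344e-07 = 6.11772e-08
Denominator: 9.94755e-07 + 1.11512e-05 + 3.32189e-06 + 6.11772e-08 = 1.55291e-05
P(Line II | x) ≈ 0.718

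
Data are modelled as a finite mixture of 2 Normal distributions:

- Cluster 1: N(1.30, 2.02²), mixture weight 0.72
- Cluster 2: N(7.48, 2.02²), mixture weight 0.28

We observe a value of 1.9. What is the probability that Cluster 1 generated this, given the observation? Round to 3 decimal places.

0.991

Apply Bayes' rule: the posterior for each component is proportional to its prior times its likelihood at x.
Normal densities:
  p_1 = 0.188973
  p_2 = 0.00435079
Prior × likelihood for each component:
  w_1·p_1 = 0.72 × 0.188973 = 0.136061
  w_2·p_2 = 0.28 × 0.00435079 = 0.00121822
Evidence: 0.136061 + 0.00121822 = 0.137279
Responsibility of Cluster 1: 0.136061 / 0.137279 ≈ 0.991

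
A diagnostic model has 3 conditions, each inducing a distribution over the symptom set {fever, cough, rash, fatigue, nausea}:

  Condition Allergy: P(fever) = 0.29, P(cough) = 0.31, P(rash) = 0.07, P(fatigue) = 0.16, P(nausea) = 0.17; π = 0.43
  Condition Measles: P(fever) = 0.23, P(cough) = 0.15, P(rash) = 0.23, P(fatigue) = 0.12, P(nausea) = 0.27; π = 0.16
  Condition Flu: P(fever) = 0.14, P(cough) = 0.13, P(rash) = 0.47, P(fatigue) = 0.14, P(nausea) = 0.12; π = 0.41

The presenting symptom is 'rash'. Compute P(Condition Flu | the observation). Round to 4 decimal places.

Posterior ∝ prior × likelihood, so P(k | x) ∝ π_k f_k(x); normalise over all components.
Evaluate each component's likelihood at the observed value:
  L_Allergy = 0.07
  L_Measles = 0.23
  L_Flu = 0.47
Unnormalised posteriors:
  π_Allergy·L_Allergy = 0.43 × 0.07 = 0.0301
  π_Measles·L_Measles = 0.16 × 0.23 = 0.0368
  π_Flu·L_Flu = 0.41 × 0.47 = 0.1927
Evidence: 0.0301 + 0.0368 + 0.1927 = 0.2596
Responsibility of Condition Flu: 0.1927 / 0.2596 ≈ 0.7423

0.7423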